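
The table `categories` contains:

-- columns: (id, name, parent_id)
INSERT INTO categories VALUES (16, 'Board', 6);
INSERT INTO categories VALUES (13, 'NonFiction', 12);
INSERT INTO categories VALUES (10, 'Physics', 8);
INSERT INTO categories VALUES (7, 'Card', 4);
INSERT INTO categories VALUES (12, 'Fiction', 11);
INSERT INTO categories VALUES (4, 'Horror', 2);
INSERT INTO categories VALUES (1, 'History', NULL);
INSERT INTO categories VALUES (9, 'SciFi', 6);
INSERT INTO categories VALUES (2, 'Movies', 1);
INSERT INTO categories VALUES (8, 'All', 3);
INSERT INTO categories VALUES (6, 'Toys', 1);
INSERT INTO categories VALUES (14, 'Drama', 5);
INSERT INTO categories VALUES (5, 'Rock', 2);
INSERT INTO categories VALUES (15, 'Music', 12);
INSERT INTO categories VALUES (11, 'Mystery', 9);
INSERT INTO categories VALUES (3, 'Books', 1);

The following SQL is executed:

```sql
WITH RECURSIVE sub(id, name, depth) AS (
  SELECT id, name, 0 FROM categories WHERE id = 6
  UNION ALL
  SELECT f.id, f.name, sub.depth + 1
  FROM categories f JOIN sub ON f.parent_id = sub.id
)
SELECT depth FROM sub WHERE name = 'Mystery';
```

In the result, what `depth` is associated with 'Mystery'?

2

Base: id=6 (Toys) at depth 0.
Iteration 1: rows with parent_id in {6} -> SciFi (id 9, depth 1), Board (id 16, depth 1).
Iteration 2: rows with parent_id in {9,16} -> Mystery (id 11, depth 2).
Iteration 3: rows with parent_id in {11} -> Fiction (id 12, depth 3).
Iteration 4: rows with parent_id in {12} -> NonFiction (id 13, depth 4), Music (id 15, depth 4).
Iteration 5: no rows with parent_id in {13,15}; recursion stops.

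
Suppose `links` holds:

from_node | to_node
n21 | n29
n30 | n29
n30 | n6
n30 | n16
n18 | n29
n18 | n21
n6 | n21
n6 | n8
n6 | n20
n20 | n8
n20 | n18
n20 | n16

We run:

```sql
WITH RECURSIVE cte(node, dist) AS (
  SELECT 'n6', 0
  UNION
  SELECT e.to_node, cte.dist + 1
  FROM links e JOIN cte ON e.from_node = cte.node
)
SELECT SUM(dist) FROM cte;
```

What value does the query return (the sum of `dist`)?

Base: (n6, dist=0).
Iteration 1: edges from {n6} -> (n20, dist=1), (n21, dist=1), (n8, dist=1).
Iteration 2: edges from {n20,n21,n8} -> (n16, dist=2), (n18, dist=2), (n29, dist=2), (n8, dist=2).
Iteration 3: edges from {n16,n18,n29,n8} -> (n21, dist=3), (n29, dist=3).
Iteration 4: edges from {n21,n29} -> (n29, dist=4).
Iteration 5: no outgoing edges from {n29}; recursion stops.
SUM(dist) = 0 + 1 + 1 + 1 + 2 + 2 + 2 + 2 + 3 + 3 + 4 = 21.

21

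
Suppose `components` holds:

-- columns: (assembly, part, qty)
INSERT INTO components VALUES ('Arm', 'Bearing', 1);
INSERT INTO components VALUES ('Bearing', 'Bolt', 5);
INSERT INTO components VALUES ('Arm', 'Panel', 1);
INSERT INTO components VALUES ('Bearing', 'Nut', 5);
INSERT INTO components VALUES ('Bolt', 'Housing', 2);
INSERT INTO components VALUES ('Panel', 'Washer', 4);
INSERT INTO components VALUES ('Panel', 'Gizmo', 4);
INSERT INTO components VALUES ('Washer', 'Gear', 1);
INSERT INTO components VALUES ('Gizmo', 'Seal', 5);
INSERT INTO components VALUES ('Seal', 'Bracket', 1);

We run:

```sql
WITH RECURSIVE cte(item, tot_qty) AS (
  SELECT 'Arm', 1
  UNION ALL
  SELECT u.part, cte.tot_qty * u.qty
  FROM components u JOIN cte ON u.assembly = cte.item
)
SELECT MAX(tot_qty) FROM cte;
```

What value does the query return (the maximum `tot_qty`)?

Base: (Arm, tot_qty=1).
Iteration 1: components of {Arm} -> Bearing = 1*1 = 1, Panel = 1*1 = 1.
Iteration 2: components of {Bearing,Panel} -> Bolt = 1*5 = 5, Gizmo = 1*4 = 4, Nut = 1*5 = 5, Washer = 1*4 = 4.
Iteration 3: components of {Bolt,Gizmo,Nut,Washer} -> Gear = 4*1 = 4, Housing = 5*2 = 10, Seal = 4*5 = 20.
Iteration 4: components of {Gear,Housing,Seal} -> Bracket = 20*1 = 20.
Iteration 5: no further components; recursion stops.
tot_qty values: 1, 1, 1, 5, 5, 4, 4, 10, 4, 20, 20; the maximum is 20.

20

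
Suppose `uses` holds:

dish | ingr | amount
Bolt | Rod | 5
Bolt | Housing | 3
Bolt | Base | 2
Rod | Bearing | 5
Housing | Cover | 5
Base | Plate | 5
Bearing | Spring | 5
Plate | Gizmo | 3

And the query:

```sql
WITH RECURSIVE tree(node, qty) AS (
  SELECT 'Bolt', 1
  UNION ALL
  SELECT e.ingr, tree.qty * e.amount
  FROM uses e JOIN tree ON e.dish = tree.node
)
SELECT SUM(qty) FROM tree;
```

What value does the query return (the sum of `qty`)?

Base: (Bolt, qty=1).
Iteration 1: components of {Bolt} -> Base = 1*2 = 2, Housing = 1*3 = 3, Rod = 1*5 = 5.
Iteration 2: components of {Base,Housing,Rod} -> Bearing = 5*5 = 25, Cover = 3*5 = 15, Plate = 2*5 = 10.
Iteration 3: components of {Bearing,Cover,Plate} -> Gizmo = 10*3 = 30, Spring = 25*5 = 125.
Iteration 4: no further components; recursion stops.
SUM(qty) = 1 + 5 + 3 + 2 + 25 + 15 + 10 + 125 + 30 = 216.

216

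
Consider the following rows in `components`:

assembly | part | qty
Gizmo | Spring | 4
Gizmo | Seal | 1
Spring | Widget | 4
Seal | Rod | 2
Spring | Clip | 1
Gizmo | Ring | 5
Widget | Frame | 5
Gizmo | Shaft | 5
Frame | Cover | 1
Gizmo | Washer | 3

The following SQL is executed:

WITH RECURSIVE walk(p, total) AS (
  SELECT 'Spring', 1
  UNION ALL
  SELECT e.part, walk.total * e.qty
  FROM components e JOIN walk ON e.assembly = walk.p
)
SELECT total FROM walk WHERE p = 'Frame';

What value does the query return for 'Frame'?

20

Base: (Spring, total=1).
Iteration 1: components of {Spring} -> Clip = 1*1 = 1, Widget = 1*4 = 4.
Iteration 2: components of {Clip,Widget} -> Frame = 4*5 = 20.
Iteration 3: components of {Frame} -> Cover = 20*1 = 20.
Iteration 4: no further components; recursion stops.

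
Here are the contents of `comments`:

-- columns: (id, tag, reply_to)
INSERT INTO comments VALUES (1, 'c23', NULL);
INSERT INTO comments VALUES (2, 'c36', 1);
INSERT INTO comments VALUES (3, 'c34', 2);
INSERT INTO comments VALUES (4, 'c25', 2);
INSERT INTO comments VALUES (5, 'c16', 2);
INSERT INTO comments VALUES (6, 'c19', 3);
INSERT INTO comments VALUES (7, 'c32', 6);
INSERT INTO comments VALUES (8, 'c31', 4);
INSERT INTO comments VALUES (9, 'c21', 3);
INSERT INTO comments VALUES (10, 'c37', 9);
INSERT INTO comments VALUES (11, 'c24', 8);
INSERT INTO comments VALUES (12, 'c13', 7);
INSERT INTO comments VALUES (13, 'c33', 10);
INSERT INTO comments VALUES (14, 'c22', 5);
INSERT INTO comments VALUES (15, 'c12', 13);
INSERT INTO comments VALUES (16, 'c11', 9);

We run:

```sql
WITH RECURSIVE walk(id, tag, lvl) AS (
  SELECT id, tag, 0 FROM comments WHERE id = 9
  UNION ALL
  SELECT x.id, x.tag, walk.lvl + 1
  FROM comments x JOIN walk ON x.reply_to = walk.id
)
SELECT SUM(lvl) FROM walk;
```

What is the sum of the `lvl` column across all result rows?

7

Base: id=9 (c21) at lvl 0.
Iteration 1: rows with reply_to in {9} -> c37 (id 10, lvl 1), c11 (id 16, lvl 1).
Iteration 2: rows with reply_to in {10,16} -> c33 (id 13, lvl 2).
Iteration 3: rows with reply_to in {13} -> c12 (id 15, lvl 3).
Iteration 4: no rows with reply_to in {15}; recursion stops.
SUM(lvl) = 0 + 1 + 1 + 2 + 3 = 7.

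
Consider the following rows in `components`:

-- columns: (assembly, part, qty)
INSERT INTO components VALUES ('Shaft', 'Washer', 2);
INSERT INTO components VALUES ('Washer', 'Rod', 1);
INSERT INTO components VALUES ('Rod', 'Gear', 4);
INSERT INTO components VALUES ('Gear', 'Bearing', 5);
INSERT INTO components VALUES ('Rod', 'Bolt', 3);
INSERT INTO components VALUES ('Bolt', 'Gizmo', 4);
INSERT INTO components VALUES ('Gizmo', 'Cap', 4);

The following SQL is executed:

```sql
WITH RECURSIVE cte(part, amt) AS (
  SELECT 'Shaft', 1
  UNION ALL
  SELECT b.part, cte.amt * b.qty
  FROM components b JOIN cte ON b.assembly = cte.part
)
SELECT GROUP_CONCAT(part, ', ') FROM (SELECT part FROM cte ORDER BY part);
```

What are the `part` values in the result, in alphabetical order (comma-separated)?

Bearing, Bolt, Cap, Gear, Gizmo, Rod, Shaft, Washer

Base: (Shaft, amt=1).
Iteration 1: components of {Shaft} -> Washer = 1*2 = 2.
Iteration 2: components of {Washer} -> Rod = 2*1 = 2.
Iteration 3: components of {Rod} -> Bolt = 2*3 = 6, Gear = 2*4 = 8.
Iteration 4: components of {Bolt,Gear} -> Bearing = 8*5 = 40, Gizmo = 6*4 = 24.
Iteration 5: components of {Bearing,Gizmo} -> Cap = 24*4 = 96.
Iteration 6: no further components; recursion stops.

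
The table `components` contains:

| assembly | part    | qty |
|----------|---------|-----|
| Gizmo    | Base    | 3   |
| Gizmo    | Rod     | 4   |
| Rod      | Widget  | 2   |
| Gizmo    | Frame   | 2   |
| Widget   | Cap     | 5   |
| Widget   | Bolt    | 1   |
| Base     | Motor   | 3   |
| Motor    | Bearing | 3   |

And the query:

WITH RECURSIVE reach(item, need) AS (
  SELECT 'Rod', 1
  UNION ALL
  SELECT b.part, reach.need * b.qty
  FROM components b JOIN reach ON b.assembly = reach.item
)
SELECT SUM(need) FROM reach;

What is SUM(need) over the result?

Base: (Rod, need=1).
Iteration 1: components of {Rod} -> Widget = 1*2 = 2.
Iteration 2: components of {Widget} -> Bolt = 2*1 = 2, Cap = 2*5 = 10.
Iteration 3: no further components; recursion stops.
SUM(need) = 1 + 2 + 10 + 2 = 15.

15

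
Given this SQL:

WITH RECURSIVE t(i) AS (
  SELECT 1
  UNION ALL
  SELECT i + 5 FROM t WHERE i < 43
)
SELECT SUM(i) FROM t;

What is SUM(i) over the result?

235

Base: i=1.
Iteration 1: 1 < 43 holds -> i = 1 + 5 = 6.
Iteration 2: 6 < 43 holds -> i = 6 + 5 = 11.
Iteration 3: 11 < 43 holds -> i = 11 + 5 = 16.
Iteration 4: 16 < 43 holds -> i = 16 + 5 = 21.
Iteration 5: 21 < 43 holds -> i = 21 + 5 = 26.
Iteration 6: 26 < 43 holds -> i = 26 + 5 = 31.
Iteration 7: 31 < 43 holds -> i = 31 + 5 = 36.
Iteration 8: 36 < 43 holds -> i = 36 + 5 = 41.
Iteration 9: 41 < 43 holds -> i = 41 + 5 = 46.
Iteration 10: 46 < 43 fails; recursion stops.
SUM(i) = 1 + 6 + 11 + 16 + 21 + 26 + 31 + 36 + 41 + 46 = 235.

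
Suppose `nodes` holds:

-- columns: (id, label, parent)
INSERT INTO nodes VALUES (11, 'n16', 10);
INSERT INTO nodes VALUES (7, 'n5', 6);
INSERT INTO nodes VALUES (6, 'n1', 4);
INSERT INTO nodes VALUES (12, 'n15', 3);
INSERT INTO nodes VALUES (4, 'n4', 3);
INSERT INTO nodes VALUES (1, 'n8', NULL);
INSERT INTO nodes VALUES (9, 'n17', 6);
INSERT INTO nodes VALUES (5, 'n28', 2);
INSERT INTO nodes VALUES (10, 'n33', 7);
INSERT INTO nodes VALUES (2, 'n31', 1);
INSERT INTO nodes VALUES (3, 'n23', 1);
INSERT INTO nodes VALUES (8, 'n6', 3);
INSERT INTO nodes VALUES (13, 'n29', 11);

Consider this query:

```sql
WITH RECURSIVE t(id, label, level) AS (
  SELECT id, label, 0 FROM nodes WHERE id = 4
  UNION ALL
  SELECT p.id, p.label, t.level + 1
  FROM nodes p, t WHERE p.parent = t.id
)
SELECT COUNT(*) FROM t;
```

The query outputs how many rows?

7

Base: id=4 (n4) at level 0.
Iteration 1: rows with parent in {4} -> n1 (id 6, level 1).
Iteration 2: rows with parent in {6} -> n5 (id 7, level 2), n17 (id 9, level 2).
Iteration 3: rows with parent in {7,9} -> n33 (id 10, level 3).
Iteration 4: rows with parent in {10} -> n16 (id 11, level 4).
Iteration 5: rows with parent in {11} -> n29 (id 13, level 5).
Iteration 6: no rows with parent in {13}; recursion stops.
Total rows emitted: 7.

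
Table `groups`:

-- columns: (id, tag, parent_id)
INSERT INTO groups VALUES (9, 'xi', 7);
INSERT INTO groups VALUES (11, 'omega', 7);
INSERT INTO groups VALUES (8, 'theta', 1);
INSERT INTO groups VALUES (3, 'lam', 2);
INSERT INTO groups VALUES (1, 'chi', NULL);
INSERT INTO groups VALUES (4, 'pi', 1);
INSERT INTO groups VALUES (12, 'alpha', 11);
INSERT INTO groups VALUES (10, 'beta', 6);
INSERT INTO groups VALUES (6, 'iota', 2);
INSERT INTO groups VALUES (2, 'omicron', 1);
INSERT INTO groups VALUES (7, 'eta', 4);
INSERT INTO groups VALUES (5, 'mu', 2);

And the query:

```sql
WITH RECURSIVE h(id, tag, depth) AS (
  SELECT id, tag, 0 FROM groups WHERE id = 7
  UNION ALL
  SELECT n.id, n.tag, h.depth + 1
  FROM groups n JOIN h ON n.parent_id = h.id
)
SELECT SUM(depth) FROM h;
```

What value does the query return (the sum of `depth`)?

4

Base: id=7 (eta) at depth 0.
Iteration 1: rows with parent_id in {7} -> xi (id 9, depth 1), omega (id 11, depth 1).
Iteration 2: rows with parent_id in {9,11} -> alpha (id 12, depth 2).
Iteration 3: no rows with parent_id in {12}; recursion stops.
SUM(depth) = 0 + 1 + 1 + 2 = 4.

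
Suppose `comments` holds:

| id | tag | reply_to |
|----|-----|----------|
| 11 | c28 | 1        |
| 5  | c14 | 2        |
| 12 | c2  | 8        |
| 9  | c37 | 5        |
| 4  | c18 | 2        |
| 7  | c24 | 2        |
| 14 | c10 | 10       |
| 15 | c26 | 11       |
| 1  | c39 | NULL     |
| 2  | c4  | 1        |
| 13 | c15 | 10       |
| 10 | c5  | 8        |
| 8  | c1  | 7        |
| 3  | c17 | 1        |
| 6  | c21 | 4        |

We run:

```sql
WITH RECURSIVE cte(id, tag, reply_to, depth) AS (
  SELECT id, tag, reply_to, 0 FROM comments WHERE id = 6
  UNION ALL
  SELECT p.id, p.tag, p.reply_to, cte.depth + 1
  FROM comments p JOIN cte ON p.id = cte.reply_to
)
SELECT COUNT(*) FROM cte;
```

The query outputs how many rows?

Base: id=6 (c21), reply_to=4, depth 0.
Iteration 1: join on id=4 -> c18 (id 4, reply_to=2, depth 1).
Iteration 2: join on id=2 -> c4 (id 2, reply_to=1, depth 2).
Iteration 3: join on id=1 -> c39 (id 1, reply_to=NULL, depth 3).
Iteration 4: reply_to is NULL; no match; recursion stops.
Total rows emitted: 4.

4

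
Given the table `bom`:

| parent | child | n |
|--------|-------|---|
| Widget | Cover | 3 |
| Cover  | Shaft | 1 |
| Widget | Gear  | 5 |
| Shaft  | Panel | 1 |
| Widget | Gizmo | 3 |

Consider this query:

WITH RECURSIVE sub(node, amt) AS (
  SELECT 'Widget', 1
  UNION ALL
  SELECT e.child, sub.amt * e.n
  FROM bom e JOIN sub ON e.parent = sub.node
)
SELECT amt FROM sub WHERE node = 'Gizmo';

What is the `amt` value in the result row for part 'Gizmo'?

3

Base: (Widget, amt=1).
Iteration 1: components of {Widget} -> Cover = 1*3 = 3, Gear = 1*5 = 5, Gizmo = 1*3 = 3.
Iteration 2: components of {Cover,Gear,Gizmo} -> Shaft = 3*1 = 3.
Iteration 3: components of {Shaft} -> Panel = 3*1 = 3.
Iteration 4: no further components; recursion stops.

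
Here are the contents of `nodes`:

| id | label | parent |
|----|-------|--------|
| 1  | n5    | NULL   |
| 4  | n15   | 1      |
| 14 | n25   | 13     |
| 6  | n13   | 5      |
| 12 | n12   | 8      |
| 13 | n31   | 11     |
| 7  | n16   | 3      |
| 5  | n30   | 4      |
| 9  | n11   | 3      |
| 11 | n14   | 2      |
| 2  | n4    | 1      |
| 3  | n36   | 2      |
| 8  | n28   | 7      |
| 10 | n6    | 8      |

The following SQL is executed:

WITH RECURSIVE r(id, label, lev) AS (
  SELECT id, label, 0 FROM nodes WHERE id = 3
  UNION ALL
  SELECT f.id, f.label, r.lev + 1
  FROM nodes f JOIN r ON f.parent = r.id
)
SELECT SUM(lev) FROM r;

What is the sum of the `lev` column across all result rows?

10

Base: id=3 (n36) at lev 0.
Iteration 1: rows with parent in {3} -> n16 (id 7, lev 1), n11 (id 9, lev 1).
Iteration 2: rows with parent in {7,9} -> n28 (id 8, lev 2).
Iteration 3: rows with parent in {8} -> n6 (id 10, lev 3), n12 (id 12, lev 3).
Iteration 4: no rows with parent in {10,12}; recursion stops.
SUM(lev) = 0 + 1 + 1 + 2 + 3 + 3 = 10.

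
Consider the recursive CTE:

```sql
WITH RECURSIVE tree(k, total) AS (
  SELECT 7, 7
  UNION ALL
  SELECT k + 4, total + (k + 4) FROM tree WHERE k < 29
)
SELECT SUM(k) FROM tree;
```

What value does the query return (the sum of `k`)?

133

Base: k=7, total=7.
Iteration 1: 7 < 29 holds -> k = 7 + 4 = 11, total = 7 + 11 = 18.
Iteration 2: 11 < 29 holds -> k = 11 + 4 = 15, total = 18 + 15 = 33.
Iteration 3: 15 < 29 holds -> k = 15 + 4 = 19, total = 33 + 19 = 52.
Iteration 4: 19 < 29 holds -> k = 19 + 4 = 23, total = 52 + 23 = 75.
Iteration 5: 23 < 29 holds -> k = 23 + 4 = 27, total = 75 + 27 = 102.
Iteration 6: 27 < 29 holds -> k = 27 + 4 = 31, total = 102 + 31 = 133.
Iteration 7: 31 < 29 fails; recursion stops.
SUM(k) = 7 + 11 + 15 + 19 + 23 + 27 + 31 = 133.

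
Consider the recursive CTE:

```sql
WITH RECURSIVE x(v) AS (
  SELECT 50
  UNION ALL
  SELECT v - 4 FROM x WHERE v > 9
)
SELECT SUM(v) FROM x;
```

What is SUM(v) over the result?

336

Base: v=50.
Iteration 1: 50 > 9 holds -> v = 50 - 4 = 46.
Iteration 2: 46 > 9 holds -> v = 46 - 4 = 42.
Iteration 3: 42 > 9 holds -> v = 42 - 4 = 38.
Iteration 4: 38 > 9 holds -> v = 38 - 4 = 34.
Iteration 5: 34 > 9 holds -> v = 34 - 4 = 30.
Iteration 6: 30 > 9 holds -> v = 30 - 4 = 26.
Iteration 7: 26 > 9 holds -> v = 26 - 4 = 22.
Iteration 8: 22 > 9 holds -> v = 22 - 4 = 18.
Iteration 9: 18 > 9 holds -> v = 18 - 4 = 14.
Iteration 10: 14 > 9 holds -> v = 14 - 4 = 10.
Iteration 11: 10 > 9 holds -> v = 10 - 4 = 6.
Iteration 12: 6 > 9 fails; recursion stops.
SUM(v) = 50 + 46 + 42 + 38 + 34 + 30 + 26 + 22 + 18 + 14 + 10 + 6 = 336.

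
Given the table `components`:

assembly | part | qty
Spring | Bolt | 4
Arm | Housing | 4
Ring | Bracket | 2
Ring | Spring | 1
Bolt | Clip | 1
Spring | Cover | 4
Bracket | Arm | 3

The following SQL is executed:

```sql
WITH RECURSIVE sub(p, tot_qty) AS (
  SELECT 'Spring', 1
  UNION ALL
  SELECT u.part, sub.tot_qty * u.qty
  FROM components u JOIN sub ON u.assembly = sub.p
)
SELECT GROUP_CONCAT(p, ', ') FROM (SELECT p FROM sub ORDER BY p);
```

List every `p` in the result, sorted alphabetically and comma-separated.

Bolt, Clip, Cover, Spring

Base: (Spring, tot_qty=1).
Iteration 1: components of {Spring} -> Bolt = 1*4 = 4, Cover = 1*4 = 4.
Iteration 2: components of {Bolt,Cover} -> Clip = 4*1 = 4.
Iteration 3: no further components; recursion stops.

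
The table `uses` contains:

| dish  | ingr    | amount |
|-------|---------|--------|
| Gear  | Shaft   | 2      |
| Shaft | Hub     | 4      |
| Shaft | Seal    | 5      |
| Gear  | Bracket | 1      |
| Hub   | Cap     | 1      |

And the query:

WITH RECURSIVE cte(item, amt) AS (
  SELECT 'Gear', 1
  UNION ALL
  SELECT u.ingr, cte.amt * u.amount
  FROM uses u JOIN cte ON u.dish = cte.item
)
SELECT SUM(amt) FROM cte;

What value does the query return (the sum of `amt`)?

30

Base: (Gear, amt=1).
Iteration 1: components of {Gear} -> Bracket = 1*1 = 1, Shaft = 1*2 = 2.
Iteration 2: components of {Bracket,Shaft} -> Hub = 2*4 = 8, Seal = 2*5 = 10.
Iteration 3: components of {Hub,Seal} -> Cap = 8*1 = 8.
Iteration 4: no further components; recursion stops.
SUM(amt) = 1 + 2 + 1 + 8 + 10 + 8 = 30.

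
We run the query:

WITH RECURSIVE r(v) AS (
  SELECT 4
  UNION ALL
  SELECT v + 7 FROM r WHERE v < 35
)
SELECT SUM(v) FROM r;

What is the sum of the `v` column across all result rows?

Base: v=4.
Iteration 1: 4 < 35 holds -> v = 4 + 7 = 11.
Iteration 2: 11 < 35 holds -> v = 11 + 7 = 18.
Iteration 3: 18 < 35 holds -> v = 18 + 7 = 25.
Iteration 4: 25 < 35 holds -> v = 25 + 7 = 32.
Iteration 5: 32 < 35 holds -> v = 32 + 7 = 39.
Iteration 6: 39 < 35 fails; recursion stops.
SUM(v) = 4 + 11 + 18 + 25 + 32 + 39 = 129.

129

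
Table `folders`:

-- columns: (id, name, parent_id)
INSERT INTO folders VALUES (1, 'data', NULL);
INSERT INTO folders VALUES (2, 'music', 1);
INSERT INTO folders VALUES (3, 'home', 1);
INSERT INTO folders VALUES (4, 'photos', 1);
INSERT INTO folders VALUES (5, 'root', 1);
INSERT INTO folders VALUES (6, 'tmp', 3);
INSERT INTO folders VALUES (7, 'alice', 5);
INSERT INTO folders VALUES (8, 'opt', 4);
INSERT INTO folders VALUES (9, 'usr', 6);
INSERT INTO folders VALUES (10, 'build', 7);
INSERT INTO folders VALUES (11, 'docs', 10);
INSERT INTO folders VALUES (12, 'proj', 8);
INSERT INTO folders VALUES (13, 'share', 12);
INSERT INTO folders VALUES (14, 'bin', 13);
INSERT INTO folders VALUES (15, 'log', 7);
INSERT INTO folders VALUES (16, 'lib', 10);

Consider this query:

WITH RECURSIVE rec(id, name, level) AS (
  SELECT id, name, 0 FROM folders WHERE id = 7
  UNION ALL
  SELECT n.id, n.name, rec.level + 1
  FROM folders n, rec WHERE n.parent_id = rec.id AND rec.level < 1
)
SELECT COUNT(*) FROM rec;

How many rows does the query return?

3

Base: id=7 (alice) at level 0.
Iteration 1: rows with parent_id in {7} -> build (id 10, level 1), log (id 15, level 1).
Iteration 2: level < 1 fails for all current rows; recursion stops.
Total rows emitted: 3.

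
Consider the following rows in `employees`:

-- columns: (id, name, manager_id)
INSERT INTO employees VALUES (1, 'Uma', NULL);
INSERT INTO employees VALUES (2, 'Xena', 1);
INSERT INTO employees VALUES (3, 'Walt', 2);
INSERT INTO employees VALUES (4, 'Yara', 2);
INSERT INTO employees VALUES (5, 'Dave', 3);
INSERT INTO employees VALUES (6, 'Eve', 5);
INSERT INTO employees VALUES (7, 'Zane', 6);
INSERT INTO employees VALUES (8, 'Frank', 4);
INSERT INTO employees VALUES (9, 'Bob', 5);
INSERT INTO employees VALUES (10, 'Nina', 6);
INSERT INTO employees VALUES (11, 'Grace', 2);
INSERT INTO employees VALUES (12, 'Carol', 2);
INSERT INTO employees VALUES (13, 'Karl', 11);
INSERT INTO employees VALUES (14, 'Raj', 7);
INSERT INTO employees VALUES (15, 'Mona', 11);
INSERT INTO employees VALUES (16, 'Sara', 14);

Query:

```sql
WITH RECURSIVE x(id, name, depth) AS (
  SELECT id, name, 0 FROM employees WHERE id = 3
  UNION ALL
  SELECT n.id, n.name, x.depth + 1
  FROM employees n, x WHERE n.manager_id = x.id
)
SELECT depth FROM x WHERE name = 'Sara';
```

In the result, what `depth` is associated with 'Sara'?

5

Base: id=3 (Walt) at depth 0.
Iteration 1: rows with manager_id in {3} -> Dave (id 5, depth 1).
Iteration 2: rows with manager_id in {5} -> Eve (id 6, depth 2), Bob (id 9, depth 2).
Iteration 3: rows with manager_id in {6,9} -> Zane (id 7, depth 3), Nina (id 10, depth 3).
Iteration 4: rows with manager_id in {7,10} -> Raj (id 14, depth 4).
Iteration 5: rows with manager_id in {14} -> Sara (id 16, depth 5).
Iteration 6: no rows with manager_id in {16}; recursion stops.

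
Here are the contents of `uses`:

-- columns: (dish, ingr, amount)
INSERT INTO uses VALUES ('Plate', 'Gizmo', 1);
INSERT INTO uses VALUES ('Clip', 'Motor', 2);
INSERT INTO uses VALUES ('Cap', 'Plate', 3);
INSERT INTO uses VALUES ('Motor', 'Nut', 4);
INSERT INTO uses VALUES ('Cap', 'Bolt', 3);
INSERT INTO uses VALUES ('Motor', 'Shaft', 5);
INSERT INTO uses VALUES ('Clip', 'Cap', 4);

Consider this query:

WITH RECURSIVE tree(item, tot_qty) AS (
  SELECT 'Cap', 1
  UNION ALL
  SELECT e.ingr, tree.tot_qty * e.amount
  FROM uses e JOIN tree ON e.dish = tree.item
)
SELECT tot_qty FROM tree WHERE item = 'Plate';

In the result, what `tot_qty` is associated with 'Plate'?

Base: (Cap, tot_qty=1).
Iteration 1: components of {Cap} -> Bolt = 1*3 = 3, Plate = 1*3 = 3.
Iteration 2: components of {Bolt,Plate} -> Gizmo = 3*1 = 3.
Iteration 3: no further components; recursion stops.

3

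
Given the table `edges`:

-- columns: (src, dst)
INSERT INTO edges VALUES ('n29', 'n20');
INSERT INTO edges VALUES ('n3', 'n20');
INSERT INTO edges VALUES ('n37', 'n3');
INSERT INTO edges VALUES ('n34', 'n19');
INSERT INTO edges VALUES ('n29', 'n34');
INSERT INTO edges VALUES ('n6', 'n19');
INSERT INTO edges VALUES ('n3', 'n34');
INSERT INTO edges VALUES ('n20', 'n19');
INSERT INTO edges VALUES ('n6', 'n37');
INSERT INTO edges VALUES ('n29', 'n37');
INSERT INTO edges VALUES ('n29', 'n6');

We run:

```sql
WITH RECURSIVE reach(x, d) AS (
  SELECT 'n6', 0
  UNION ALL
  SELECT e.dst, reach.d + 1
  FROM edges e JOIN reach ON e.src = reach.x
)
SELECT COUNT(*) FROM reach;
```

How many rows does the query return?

Base: (n6, d=0).
Iteration 1: edges from {n6} -> (n19, d=1), (n37, d=1).
Iteration 2: edges from {n19,n37} -> (n3, d=2).
Iteration 3: edges from {n3} -> (n20, d=3), (n34, d=3).
Iteration 4: edges from {n20,n34} -> (n19, d=4) x2. [UNION ALL keeps all 2 new rows, including repeats]
Iteration 5: no outgoing edges from {n19}; recursion stops.
Total rows emitted: 8.

8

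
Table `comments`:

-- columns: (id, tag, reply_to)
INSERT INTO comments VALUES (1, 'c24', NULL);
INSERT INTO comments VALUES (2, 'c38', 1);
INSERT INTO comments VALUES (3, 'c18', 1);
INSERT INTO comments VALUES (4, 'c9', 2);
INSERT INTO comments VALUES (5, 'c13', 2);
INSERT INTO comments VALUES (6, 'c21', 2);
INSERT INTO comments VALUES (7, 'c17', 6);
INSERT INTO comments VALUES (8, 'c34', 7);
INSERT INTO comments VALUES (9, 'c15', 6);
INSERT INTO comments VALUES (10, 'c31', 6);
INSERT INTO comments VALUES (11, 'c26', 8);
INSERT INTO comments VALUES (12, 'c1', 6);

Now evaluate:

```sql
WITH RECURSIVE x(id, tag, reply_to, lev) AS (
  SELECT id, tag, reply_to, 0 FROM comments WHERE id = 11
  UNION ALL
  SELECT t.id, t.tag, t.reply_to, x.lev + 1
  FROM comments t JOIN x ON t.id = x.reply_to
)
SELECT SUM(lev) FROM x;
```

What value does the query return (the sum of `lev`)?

15

Base: id=11 (c26), reply_to=8, lev 0.
Iteration 1: join on id=8 -> c34 (id 8, reply_to=7, lev 1).
Iteration 2: join on id=7 -> c17 (id 7, reply_to=6, lev 2).
Iteration 3: join on id=6 -> c21 (id 6, reply_to=2, lev 3).
Iteration 4: join on id=2 -> c38 (id 2, reply_to=1, lev 4).
Iteration 5: join on id=1 -> c24 (id 1, reply_to=NULL, lev 5).
Iteration 6: reply_to is NULL; no match; recursion stops.
SUM(lev) = 0 + 1 + 2 + 3 + 4 + 5 = 15.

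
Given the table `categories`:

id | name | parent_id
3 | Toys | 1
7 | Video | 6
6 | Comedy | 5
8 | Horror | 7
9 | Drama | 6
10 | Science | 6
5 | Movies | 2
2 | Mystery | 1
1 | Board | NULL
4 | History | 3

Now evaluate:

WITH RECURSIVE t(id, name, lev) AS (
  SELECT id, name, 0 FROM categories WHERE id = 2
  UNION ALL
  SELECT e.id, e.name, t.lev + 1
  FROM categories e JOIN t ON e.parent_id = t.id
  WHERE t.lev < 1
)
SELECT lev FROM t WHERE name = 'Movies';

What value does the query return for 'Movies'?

Base: id=2 (Mystery) at lev 0.
Iteration 1: rows with parent_id in {2} -> Movies (id 5, lev 1).
Iteration 2: lev < 1 fails for all current rows; recursion stops.

1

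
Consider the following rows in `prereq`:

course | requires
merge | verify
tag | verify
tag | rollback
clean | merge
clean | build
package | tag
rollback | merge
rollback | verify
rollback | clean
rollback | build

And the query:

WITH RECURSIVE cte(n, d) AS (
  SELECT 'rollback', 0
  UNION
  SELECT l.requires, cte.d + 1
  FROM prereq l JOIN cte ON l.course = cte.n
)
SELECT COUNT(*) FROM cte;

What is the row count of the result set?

9

Base: (rollback, d=0).
Iteration 1: edges from {rollback} -> (build, d=1), (clean, d=1), (merge, d=1), (verify, d=1).
Iteration 2: edges from {build,clean,merge,verify} -> (build, d=2), (merge, d=2), (verify, d=2).
Iteration 3: edges from {build,merge,verify} -> (verify, d=3).
Iteration 4: no outgoing edges from {verify}; recursion stops.
Total rows emitted: 9.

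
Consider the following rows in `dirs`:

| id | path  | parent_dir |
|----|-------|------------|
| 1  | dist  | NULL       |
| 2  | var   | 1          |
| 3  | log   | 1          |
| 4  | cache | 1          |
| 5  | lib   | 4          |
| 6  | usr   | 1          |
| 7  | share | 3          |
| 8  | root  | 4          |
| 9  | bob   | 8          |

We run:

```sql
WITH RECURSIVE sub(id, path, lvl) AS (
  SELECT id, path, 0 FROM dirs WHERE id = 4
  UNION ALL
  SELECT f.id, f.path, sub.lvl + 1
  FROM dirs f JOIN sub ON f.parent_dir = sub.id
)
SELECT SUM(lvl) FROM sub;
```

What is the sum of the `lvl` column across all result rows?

Base: id=4 (cache) at lvl 0.
Iteration 1: rows with parent_dir in {4} -> lib (id 5, lvl 1), root (id 8, lvl 1).
Iteration 2: rows with parent_dir in {5,8} -> bob (id 9, lvl 2).
Iteration 3: no rows with parent_dir in {9}; recursion stops.
SUM(lvl) = 0 + 1 + 1 + 2 = 4.

4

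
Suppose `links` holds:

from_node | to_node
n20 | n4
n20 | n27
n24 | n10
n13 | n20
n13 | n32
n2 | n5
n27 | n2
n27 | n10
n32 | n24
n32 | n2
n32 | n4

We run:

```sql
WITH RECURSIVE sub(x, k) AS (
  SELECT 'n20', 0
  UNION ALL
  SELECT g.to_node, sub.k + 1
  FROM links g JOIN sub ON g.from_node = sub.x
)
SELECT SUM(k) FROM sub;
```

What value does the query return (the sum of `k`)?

Base: (n20, k=0).
Iteration 1: edges from {n20} -> (n27, k=1), (n4, k=1).
Iteration 2: edges from {n27,n4} -> (n10, k=2), (n2, k=2).
Iteration 3: edges from {n10,n2} -> (n5, k=3).
Iteration 4: no outgoing edges from {n5}; recursion stops.
SUM(k) = 0 + 1 + 1 + 2 + 2 + 3 = 9.

9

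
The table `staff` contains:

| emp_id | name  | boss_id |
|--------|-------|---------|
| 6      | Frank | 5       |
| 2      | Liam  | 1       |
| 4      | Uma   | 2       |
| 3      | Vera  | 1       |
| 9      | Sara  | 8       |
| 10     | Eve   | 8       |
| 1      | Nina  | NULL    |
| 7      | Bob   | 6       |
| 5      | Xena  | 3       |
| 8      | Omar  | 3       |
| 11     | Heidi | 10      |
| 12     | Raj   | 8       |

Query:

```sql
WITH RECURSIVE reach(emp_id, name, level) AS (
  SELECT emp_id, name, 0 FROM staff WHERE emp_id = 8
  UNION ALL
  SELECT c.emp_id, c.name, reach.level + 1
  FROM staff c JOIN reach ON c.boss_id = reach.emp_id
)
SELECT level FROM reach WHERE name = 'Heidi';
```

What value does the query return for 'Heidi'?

Base: emp_id=8 (Omar) at level 0.
Iteration 1: rows with boss_id in {8} -> Sara (id 9, level 1), Eve (id 10, level 1), Raj (id 12, level 1).
Iteration 2: rows with boss_id in {9,10,12} -> Heidi (id 11, level 2).
Iteration 3: no rows with boss_id in {11}; recursion stops.

2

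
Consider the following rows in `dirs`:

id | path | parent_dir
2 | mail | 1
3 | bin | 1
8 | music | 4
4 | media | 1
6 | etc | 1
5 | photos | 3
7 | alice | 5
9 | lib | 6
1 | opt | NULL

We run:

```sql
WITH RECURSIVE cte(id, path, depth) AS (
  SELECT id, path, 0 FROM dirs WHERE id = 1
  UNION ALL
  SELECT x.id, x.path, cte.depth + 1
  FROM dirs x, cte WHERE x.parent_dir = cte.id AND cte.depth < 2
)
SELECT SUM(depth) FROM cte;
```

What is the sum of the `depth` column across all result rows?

10

Base: id=1 (opt) at depth 0.
Iteration 1: rows with parent_dir in {1} -> mail (id 2, depth 1), bin (id 3, depth 1), media (id 4, depth 1), etc (id 6, depth 1).
Iteration 2: rows with parent_dir in {2,3,4,6} -> photos (id 5, depth 2), music (id 8, depth 2), lib (id 9, depth 2).
Iteration 3: depth < 2 fails for all current rows; recursion stops.
SUM(depth) = 0 + 1 + 1 + 1 + 1 + 2 + 2 + 2 = 10.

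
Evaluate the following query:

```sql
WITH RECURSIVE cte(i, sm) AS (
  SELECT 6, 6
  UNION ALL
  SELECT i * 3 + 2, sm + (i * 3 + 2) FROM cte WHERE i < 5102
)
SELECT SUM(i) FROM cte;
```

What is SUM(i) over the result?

Base: i=6, sm=6.
Iteration 1: 6 < 5102 holds -> i = 6 * 3 + 2 = 20, sm = 6 + 20 = 26.
Iteration 2: 20 < 5102 holds -> i = 20 * 3 + 2 = 62, sm = 26 + 62 = 88.
Iteration 3: 62 < 5102 holds -> i = 62 * 3 + 2 = 188, sm = 88 + 188 = 276.
Iteration 4: 188 < 5102 holds -> i = 188 * 3 + 2 = 566, sm = 276 + 566 = 842.
Iteration 5: 566 < 5102 holds -> i = 566 * 3 + 2 = 1700, sm = 842 + 1700 = 2542.
Iteration 6: 1700 < 5102 holds -> i = 1700 * 3 + 2 = 5102, sm = 2542 + 5102 = 7644.
Iteration 7: 5102 < 5102 fails; recursion stops.
SUM(i) = 6 + 20 + 62 + 188 + 566 + 1700 + 5102 = 7644.

7644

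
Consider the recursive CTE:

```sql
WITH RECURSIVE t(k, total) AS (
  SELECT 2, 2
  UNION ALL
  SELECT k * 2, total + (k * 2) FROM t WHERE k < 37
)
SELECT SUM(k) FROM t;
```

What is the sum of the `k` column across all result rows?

Base: k=2, total=2.
Iteration 1: 2 < 37 holds -> k = 2 * 2 = 4, total = 2 + 4 = 6.
Iteration 2: 4 < 37 holds -> k = 4 * 2 = 8, total = 6 + 8 = 14.
Iteration 3: 8 < 37 holds -> k = 8 * 2 = 16, total = 14 + 16 = 30.
Iteration 4: 16 < 37 holds -> k = 16 * 2 = 32, total = 30 + 32 = 62.
Iteration 5: 32 < 37 holds -> k = 32 * 2 = 64, total = 62 + 64 = 126.
Iteration 6: 64 < 37 fails; recursion stops.
SUM(k) = 2 + 4 + 8 + 16 + 32 + 64 = 126.

126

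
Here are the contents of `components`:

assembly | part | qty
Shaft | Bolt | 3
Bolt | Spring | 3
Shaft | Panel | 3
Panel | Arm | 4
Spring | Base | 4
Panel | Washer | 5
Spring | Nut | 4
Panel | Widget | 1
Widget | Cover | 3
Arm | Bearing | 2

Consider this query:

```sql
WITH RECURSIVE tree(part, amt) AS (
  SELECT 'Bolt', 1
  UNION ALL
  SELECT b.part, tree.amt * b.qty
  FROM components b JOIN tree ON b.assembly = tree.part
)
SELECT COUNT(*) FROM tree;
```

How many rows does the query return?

Base: (Bolt, amt=1).
Iteration 1: components of {Bolt} -> Spring = 1*3 = 3.
Iteration 2: components of {Spring} -> Base = 3*4 = 12, Nut = 3*4 = 12.
Iteration 3: no further components; recursion stops.
Total rows emitted: 4.

4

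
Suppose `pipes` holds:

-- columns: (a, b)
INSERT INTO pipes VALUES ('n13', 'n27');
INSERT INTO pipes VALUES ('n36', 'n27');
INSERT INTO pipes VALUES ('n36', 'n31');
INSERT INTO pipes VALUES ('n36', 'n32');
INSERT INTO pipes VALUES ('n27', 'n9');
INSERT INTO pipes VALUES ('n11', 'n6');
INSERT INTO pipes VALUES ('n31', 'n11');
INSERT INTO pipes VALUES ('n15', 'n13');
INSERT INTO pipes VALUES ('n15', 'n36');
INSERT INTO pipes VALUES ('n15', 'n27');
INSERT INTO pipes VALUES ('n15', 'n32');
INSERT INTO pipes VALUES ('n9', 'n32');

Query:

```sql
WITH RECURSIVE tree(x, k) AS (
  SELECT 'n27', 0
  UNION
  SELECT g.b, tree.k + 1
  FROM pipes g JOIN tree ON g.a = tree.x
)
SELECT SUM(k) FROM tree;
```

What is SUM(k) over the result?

Base: (n27, k=0).
Iteration 1: edges from {n27} -> (n9, k=1).
Iteration 2: edges from {n9} -> (n32, k=2).
Iteration 3: no outgoing edges from {n32}; recursion stops.
SUM(k) = 0 + 1 + 2 = 3.

3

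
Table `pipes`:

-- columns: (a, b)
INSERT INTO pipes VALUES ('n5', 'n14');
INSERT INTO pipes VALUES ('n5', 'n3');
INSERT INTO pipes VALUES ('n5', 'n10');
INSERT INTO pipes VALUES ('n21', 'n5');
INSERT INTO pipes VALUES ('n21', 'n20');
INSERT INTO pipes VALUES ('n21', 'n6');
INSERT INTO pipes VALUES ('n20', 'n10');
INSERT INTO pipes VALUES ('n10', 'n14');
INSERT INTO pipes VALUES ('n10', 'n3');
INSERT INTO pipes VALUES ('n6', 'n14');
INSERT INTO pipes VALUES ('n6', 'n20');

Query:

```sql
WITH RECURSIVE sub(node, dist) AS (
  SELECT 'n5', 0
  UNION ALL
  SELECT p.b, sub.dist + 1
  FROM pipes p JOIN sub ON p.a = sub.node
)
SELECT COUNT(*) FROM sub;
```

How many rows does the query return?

Base: (n5, dist=0).
Iteration 1: edges from {n5} -> (n10, dist=1), (n14, dist=1), (n3, dist=1).
Iteration 2: edges from {n10,n14,n3} -> (n14, dist=2), (n3, dist=2).
Iteration 3: no outgoing edges from {n14,n3}; recursion stops.
Total rows emitted: 6.

6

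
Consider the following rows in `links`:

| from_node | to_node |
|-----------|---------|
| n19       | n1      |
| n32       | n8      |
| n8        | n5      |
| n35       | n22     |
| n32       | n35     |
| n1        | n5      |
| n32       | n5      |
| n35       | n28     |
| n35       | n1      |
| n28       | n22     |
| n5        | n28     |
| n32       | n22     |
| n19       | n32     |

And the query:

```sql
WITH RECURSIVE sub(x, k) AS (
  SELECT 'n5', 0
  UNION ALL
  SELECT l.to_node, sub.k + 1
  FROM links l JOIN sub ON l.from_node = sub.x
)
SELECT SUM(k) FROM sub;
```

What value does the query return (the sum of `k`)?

3

Base: (n5, k=0).
Iteration 1: edges from {n5} -> (n28, k=1).
Iteration 2: edges from {n28} -> (n22, k=2).
Iteration 3: no outgoing edges from {n22}; recursion stops.
SUM(k) = 0 + 1 + 2 = 3.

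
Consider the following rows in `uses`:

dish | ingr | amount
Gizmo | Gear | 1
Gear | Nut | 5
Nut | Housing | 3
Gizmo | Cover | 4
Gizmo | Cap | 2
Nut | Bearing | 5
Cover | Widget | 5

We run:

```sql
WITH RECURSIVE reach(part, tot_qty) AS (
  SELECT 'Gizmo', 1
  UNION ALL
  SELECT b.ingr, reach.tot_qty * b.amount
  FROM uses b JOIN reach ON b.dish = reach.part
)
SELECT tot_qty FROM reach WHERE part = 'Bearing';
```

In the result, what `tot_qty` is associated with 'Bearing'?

25

Base: (Gizmo, tot_qty=1).
Iteration 1: components of {Gizmo} -> Cap = 1*2 = 2, Cover = 1*4 = 4, Gear = 1*1 = 1.
Iteration 2: components of {Cap,Cover,Gear} -> Nut = 1*5 = 5, Widget = 4*5 = 20.
Iteration 3: components of {Nut,Widget} -> Bearing = 5*5 = 25, Housing = 5*3 = 15.
Iteration 4: no further components; recursion stops.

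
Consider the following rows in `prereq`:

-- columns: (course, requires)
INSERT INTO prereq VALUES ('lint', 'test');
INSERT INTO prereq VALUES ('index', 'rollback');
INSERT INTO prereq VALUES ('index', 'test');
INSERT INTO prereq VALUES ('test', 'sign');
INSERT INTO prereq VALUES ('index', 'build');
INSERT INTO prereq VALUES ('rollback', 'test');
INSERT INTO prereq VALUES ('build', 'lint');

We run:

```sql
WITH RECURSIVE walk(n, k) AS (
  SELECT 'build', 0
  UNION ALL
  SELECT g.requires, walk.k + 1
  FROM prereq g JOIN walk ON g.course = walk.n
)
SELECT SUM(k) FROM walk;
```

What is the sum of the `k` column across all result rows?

6

Base: (build, k=0).
Iteration 1: edges from {build} -> (lint, k=1).
Iteration 2: edges from {lint} -> (test, k=2).
Iteration 3: edges from {test} -> (sign, k=3).
Iteration 4: no outgoing edges from {sign}; recursion stops.
SUM(k) = 0 + 1 + 2 + 3 = 6.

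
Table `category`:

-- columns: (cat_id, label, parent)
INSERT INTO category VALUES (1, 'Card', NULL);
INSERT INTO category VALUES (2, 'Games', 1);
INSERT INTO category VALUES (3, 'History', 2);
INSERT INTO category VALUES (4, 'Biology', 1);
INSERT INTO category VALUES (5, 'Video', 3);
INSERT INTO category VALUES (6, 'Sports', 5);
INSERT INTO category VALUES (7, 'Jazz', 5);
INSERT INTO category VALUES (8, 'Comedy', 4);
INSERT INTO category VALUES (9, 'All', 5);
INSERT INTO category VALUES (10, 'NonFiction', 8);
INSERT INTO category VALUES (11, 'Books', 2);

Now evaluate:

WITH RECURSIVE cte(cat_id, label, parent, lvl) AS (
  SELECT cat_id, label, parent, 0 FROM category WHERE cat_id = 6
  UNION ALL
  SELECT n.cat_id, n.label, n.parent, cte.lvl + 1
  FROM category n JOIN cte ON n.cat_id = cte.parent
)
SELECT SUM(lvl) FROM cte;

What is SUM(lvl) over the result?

Base: cat_id=6 (Sports), parent=5, lvl 0.
Iteration 1: join on cat_id=5 -> Video (id 5, parent=3, lvl 1).
Iteration 2: join on cat_id=3 -> History (id 3, parent=2, lvl 2).
Iteration 3: join on cat_id=2 -> Games (id 2, parent=1, lvl 3).
Iteration 4: join on cat_id=1 -> Card (id 1, parent=NULL, lvl 4).
Iteration 5: parent is NULL; no match; recursion stops.
SUM(lvl) = 0 + 1 + 2 + 3 + 4 = 10.

10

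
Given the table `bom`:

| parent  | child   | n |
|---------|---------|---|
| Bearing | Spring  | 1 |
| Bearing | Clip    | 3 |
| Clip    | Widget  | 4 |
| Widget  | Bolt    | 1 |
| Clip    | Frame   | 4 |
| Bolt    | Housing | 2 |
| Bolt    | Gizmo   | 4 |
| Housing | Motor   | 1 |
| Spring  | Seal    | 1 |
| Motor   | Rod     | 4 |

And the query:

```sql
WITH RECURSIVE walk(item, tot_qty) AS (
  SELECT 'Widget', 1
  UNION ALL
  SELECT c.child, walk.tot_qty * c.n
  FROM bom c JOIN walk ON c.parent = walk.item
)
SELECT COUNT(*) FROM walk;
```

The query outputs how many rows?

6

Base: (Widget, tot_qty=1).
Iteration 1: components of {Widget} -> Bolt = 1*1 = 1.
Iteration 2: components of {Bolt} -> Gizmo = 1*4 = 4, Housing = 1*2 = 2.
Iteration 3: components of {Gizmo,Housing} -> Motor = 2*1 = 2.
Iteration 4: components of {Motor} -> Rod = 2*4 = 8.
Iteration 5: no further components; recursion stops.
Total rows emitted: 6.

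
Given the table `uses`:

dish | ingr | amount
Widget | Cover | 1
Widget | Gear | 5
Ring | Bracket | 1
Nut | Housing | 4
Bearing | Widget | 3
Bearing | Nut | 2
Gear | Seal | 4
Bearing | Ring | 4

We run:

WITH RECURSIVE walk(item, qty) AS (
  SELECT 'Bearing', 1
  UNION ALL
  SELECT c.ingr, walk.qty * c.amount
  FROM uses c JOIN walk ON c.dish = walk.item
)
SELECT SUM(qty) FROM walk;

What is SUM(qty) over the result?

100

Base: (Bearing, qty=1).
Iteration 1: components of {Bearing} -> Nut = 1*2 = 2, Ring = 1*4 = 4, Widget = 1*3 = 3.
Iteration 2: components of {Nut,Ring,Widget} -> Bracket = 4*1 = 4, Cover = 3*1 = 3, Gear = 3*5 = 15, Housing = 2*4 = 8.
Iteration 3: components of {Bracket,Cover,Gear,Housing} -> Seal = 15*4 = 60.
Iteration 4: no further components; recursion stops.
SUM(qty) = 1 + 3 + 2 + 4 + 15 + 3 + 8 + 4 + 60 = 100.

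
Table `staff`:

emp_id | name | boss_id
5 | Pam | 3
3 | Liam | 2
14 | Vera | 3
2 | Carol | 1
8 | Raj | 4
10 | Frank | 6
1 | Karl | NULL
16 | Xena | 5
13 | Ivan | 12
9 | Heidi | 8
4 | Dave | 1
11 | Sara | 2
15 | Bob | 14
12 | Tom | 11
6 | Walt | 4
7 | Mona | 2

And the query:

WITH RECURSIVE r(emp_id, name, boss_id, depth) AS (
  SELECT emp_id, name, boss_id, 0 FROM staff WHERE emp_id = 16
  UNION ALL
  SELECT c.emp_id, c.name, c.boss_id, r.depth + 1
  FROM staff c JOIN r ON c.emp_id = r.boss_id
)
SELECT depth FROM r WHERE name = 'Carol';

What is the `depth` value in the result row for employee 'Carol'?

Base: emp_id=16 (Xena), boss_id=5, depth 0.
Iteration 1: join on emp_id=5 -> Pam (id 5, boss_id=3, depth 1).
Iteration 2: join on emp_id=3 -> Liam (id 3, boss_id=2, depth 2).
Iteration 3: join on emp_id=2 -> Carol (id 2, boss_id=1, depth 3).
Iteration 4: join on emp_id=1 -> Karl (id 1, boss_id=NULL, depth 4).
Iteration 5: boss_id is NULL; no match; recursion stops.

3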